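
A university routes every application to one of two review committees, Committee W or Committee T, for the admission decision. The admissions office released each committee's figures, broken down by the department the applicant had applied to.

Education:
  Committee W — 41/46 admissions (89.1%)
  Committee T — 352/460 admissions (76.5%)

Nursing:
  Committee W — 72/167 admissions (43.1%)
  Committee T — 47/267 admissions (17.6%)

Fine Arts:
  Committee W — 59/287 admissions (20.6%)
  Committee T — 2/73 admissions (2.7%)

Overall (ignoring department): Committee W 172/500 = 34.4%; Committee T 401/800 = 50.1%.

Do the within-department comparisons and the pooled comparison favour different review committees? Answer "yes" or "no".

Within each department level (Education 89.1% vs 76.5%; Nursing 43.1% vs 17.6%; Fine Arts 20.6% vs 2.7%), Committee W has the higher rate every time. Pooled: 34.4% vs 50.1% — Committee T has the higher rate overall. The two comparisons disagree.

yes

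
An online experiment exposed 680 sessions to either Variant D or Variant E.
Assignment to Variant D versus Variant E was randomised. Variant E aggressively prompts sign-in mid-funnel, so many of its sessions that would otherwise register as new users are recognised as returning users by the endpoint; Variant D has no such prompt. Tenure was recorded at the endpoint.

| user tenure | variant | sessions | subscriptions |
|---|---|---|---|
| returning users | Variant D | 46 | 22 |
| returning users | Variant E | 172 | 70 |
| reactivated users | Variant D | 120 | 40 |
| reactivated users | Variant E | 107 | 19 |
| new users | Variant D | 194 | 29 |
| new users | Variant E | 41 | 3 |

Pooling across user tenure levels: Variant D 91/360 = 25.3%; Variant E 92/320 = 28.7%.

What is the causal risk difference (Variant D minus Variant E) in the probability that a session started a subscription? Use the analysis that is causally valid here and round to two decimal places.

The distribution of user tenure is itself part of what the variant does — it is an intermediate outcome. Holding it fixed would remove that part of the effect; the total effect is the pooled difference.
The causal difference is the pooled difference: 0.253 − 0.287 = -0.035.

-0.03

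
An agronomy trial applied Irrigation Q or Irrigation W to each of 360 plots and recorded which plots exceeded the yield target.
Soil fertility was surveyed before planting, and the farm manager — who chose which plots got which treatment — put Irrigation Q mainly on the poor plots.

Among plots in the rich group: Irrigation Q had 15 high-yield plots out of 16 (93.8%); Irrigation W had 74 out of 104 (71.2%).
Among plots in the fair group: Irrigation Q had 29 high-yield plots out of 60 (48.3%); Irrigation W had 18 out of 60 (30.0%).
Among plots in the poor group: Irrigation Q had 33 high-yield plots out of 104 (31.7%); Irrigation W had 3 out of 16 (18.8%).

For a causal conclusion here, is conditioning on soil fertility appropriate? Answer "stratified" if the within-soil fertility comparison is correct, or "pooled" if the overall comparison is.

The stratified and pooled comparisons disagree (Irrigation Q wins within each soil fertility; Irrigation W wins overall), so the answer turns on the causal role of soil fertility.
Soil fertility differs across irrigations for reasons unrelated to any effect of the irrigation itself, and it separately predicts the outcome — a classic confounder. We must compare within soil fertility levels.
Within each level — rich: 93.8% vs 71.2%; fair: 48.3% vs 30.0%; poor: 31.7% vs 18.8% — Irrigation Q is higher every time.

stratified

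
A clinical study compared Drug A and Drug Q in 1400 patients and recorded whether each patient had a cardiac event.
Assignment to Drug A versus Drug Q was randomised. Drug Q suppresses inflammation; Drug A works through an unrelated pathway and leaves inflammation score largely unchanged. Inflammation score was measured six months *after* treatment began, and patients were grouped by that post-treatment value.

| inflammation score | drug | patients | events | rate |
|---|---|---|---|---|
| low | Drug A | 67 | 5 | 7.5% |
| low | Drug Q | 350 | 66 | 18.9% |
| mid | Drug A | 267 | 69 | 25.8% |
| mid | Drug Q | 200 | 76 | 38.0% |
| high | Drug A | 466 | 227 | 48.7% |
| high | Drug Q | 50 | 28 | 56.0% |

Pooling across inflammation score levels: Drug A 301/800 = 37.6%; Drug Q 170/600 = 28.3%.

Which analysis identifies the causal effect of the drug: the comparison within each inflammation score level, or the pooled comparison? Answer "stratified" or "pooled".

pooled

Inflammation score is downstream of the drug. One should not condition on a consequence of treatment, so the overall rates are the right comparison.
Pooled: Drug A 37.6% vs Drug Q 28.3%; Drug Q is lower overall.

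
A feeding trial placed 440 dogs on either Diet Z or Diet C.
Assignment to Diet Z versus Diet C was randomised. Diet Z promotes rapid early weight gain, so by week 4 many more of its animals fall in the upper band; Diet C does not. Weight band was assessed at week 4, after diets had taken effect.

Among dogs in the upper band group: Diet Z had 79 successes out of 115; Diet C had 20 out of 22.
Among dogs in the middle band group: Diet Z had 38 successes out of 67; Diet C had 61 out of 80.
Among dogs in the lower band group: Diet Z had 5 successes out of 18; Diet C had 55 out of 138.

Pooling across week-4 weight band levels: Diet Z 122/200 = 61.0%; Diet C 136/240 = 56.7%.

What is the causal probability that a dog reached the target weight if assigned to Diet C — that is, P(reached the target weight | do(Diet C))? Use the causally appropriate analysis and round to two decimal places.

0.57

Week-4 weight band is recorded after the diet and is itself shifted by it — it sits on the causal path from diet to outcome. Conditioning on a mediator would strip out part of the effect we want; the pooled comparison gives the total causal effect.
So P(outcome | do(Diet C)) is just the pooled rate for Diet C: 136/240 = 0.567.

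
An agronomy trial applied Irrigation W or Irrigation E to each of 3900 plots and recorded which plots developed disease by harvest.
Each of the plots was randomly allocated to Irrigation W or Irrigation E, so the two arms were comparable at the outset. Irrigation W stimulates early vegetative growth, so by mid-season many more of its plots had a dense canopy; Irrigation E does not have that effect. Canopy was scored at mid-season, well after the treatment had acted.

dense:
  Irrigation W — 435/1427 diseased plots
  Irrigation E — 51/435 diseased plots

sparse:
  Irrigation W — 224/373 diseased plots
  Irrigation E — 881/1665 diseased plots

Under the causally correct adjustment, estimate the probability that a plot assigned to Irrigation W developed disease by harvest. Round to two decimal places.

0.37

The mid-season canopy-specific comparison favours Irrigation E throughout, but the pooled figures favour Irrigation W. The question is whether to condition on mid-season canopy.
Mid-season canopy is downstream of the irrigation. One should not condition on a consequence of treatment, so the overall rates are the right comparison.
So P(outcome | do(Irrigation W)) is just the pooled rate for Irrigation W: 659/1800 = 0.366.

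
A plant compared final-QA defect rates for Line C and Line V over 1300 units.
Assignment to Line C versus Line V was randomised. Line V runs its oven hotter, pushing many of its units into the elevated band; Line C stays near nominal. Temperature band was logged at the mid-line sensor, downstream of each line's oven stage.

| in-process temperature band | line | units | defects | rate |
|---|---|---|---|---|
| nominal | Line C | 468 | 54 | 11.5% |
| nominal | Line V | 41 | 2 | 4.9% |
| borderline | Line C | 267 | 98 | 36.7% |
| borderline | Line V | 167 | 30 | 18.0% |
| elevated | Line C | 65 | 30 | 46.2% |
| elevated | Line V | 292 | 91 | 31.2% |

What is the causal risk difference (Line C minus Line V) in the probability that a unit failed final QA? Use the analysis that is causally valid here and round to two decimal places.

-0.02

In-process temperature band is recorded after the line and is itself shifted by it — it sits on the causal path from line to outcome. Conditioning on a mediator would strip out part of the effect we want; the pooled comparison gives the total causal effect.
The causal difference is the pooled difference: 0.228 − 0.246 = -0.018.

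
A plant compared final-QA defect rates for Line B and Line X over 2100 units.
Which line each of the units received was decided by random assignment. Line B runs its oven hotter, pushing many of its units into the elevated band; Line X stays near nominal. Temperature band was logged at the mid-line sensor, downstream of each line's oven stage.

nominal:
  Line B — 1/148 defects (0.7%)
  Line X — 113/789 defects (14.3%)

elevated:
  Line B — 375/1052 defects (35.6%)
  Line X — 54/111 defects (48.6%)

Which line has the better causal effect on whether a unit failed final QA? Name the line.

The stratified and pooled comparisons disagree (Line B wins within each in-process temperature band; Line X wins overall), so the answer turns on the causal role of in-process temperature band.
In-process temperature band is recorded after the line and is itself shifted by it — it sits on the causal path from line to outcome. Conditioning on a mediator would strip out part of the effect we want; the pooled comparison gives the total causal effect.
Pooled: Line B 31.3% vs Line X 18.6%; Line X is lower overall.

Line X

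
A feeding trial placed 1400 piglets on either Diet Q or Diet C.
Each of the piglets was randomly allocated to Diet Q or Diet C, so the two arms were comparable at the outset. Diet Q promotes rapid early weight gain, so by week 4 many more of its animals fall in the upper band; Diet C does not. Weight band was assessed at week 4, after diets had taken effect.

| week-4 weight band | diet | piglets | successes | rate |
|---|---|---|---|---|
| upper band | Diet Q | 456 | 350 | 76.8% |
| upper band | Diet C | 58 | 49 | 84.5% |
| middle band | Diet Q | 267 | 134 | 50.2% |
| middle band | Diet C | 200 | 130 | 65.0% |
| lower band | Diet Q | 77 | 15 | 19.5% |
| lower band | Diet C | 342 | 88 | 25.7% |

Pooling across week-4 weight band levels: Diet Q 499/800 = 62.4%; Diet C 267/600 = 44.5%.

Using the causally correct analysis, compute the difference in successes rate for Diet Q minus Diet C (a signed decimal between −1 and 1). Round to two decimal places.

+0.18

Diet C is higher inside every week-4 weight band stratum but Diet Q is higher in aggregate. Whether to stratify depends on how week-4 weight band relates to the diet.
Week-4 weight band is downstream of the diet. One should not condition on a consequence of treatment, so the overall rates are the right comparison.
The causal difference is the pooled difference: 0.624 − 0.445 = +0.179.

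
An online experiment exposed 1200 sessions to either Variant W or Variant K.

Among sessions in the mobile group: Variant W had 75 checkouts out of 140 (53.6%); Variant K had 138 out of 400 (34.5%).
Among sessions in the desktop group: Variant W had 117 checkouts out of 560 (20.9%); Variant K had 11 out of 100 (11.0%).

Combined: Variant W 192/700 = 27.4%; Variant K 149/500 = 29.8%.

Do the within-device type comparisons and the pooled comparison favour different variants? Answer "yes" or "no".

yes

Within each device type level (mobile 53.6% vs 34.5%; desktop 20.9% vs 11.0%), Variant W has the higher rate every time. Pooled: 27.4% vs 29.8% — Variant K has the higher rate overall. The two comparisons disagree.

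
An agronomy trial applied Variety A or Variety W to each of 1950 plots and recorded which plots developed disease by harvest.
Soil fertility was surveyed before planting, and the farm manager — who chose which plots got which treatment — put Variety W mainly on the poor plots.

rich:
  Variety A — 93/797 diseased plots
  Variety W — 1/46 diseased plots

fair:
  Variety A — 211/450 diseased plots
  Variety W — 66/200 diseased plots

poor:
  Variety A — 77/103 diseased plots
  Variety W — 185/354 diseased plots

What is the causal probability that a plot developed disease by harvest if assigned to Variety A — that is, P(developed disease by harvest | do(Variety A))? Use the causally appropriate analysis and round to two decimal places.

0.38

Soil fertility differs across varietys for reasons unrelated to any effect of the variety itself, and it separately predicts the outcome — a classic confounder. We must compare within soil fertility levels.
Standardising Variety A to the population soil fertility mix: 0.432·93/797 + 0.333·211/450 + 0.234·77/103 = 0.382.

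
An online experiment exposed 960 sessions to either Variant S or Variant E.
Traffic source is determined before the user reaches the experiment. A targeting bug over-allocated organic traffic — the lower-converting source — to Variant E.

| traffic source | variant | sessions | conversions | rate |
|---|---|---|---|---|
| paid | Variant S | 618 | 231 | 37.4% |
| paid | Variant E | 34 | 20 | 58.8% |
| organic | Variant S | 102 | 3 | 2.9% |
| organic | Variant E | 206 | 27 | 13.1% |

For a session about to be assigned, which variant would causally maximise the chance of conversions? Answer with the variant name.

Variant E

The imbalance in traffic source arose from how sessions were allocated, not from anything the variant did; and traffic source independently affects the outcome. The pooled gap is confounded — condition on traffic source.
Within each level — paid: 37.4% vs 58.8%; organic: 2.9% vs 13.1% — Variant E is higher every time.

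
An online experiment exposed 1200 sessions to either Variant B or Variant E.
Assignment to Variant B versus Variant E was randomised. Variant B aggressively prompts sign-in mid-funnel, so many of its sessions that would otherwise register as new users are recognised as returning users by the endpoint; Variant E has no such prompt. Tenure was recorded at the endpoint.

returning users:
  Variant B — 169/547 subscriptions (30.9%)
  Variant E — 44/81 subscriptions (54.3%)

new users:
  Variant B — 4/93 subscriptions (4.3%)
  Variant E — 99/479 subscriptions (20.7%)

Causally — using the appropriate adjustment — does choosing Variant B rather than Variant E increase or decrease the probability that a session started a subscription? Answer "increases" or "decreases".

increases

User tenure is recorded after the variant and is itself shifted by it — it sits on the causal path from variant to outcome. Conditioning on a mediator would strip out part of the effect we want; the pooled comparison gives the total causal effect.
Pooled: Variant B 27.0% vs Variant E 25.5%; Variant B is higher overall.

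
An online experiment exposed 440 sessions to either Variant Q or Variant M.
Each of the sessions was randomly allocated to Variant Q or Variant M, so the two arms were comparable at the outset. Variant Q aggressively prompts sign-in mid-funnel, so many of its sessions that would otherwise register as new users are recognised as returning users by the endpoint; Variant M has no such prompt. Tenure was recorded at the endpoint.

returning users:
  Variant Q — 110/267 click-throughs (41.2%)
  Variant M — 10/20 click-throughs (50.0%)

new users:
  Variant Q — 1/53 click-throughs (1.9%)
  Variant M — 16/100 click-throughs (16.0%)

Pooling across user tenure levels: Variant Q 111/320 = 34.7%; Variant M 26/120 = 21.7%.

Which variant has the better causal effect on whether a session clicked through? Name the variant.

Because the variant influences user tenure, user tenure is a post-treatment mediator, not a confounder. Stratifying on it would bias the estimate; the causal effect is the crude pooled difference.
Pooled: Variant Q 34.7% vs Variant M 21.7%; Variant Q is higher overall.

Variant Q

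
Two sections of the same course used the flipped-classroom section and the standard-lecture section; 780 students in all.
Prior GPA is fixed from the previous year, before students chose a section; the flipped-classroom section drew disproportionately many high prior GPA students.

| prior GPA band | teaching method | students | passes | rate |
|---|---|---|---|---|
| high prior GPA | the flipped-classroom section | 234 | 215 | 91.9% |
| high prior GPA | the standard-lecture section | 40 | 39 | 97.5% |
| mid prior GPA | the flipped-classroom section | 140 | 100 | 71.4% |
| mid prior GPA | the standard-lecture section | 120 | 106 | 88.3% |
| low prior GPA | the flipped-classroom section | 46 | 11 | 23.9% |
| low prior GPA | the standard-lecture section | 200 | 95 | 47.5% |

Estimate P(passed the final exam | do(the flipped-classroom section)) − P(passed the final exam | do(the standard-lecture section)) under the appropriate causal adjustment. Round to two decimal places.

Prior GPA band differs across teaching methods for reasons unrelated to any effect of the teaching method itself, and it separately predicts the outcome — a classic confounder. We must compare within prior GPA band levels.
Adjusting over the population distribution of prior GPA band: 0.351·(0.919−0.975) + 0.333·(0.714−0.883) + 0.315·(0.239−0.475) = -0.150.

-0.15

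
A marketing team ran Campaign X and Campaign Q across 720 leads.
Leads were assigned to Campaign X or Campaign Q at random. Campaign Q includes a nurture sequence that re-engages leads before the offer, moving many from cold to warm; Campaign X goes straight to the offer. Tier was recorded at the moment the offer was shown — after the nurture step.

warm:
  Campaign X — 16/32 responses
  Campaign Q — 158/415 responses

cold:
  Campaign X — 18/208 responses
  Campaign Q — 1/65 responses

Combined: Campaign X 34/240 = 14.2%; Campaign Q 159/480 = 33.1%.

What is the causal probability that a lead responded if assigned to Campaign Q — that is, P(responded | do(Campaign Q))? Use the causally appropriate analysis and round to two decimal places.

Campaign X is higher inside every engagement tier stratum but Campaign Q is higher in aggregate. Whether to stratify depends on how engagement tier relates to the campaign.
The distribution of engagement tier is itself part of what the campaign does — it is an intermediate outcome. Holding it fixed would remove that part of the effect; the total effect is the pooled difference.
So P(outcome | do(Campaign Q)) is just the pooled rate for Campaign Q: 159/480 = 0.331.

0.33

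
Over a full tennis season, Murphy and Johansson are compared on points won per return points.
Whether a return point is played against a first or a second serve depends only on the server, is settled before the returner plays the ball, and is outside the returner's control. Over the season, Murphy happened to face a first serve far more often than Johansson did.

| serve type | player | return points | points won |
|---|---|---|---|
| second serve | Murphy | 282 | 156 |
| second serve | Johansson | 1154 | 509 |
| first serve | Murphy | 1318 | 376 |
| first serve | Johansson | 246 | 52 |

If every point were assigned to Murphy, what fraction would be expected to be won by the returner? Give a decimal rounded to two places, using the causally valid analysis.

0.41

Murphy is higher inside every serve type stratum but Johansson is higher in aggregate. Whether to stratify depends on how serve type relates to the player.
The imbalance in serve type arose from how return points were allocated, not from anything the player did; and serve type independently affects the outcome. The pooled gap is confounded — condition on serve type.
Standardising Murphy to the population serve type mix: 0.479·156/282 + 0.521·376/1318 = 0.414.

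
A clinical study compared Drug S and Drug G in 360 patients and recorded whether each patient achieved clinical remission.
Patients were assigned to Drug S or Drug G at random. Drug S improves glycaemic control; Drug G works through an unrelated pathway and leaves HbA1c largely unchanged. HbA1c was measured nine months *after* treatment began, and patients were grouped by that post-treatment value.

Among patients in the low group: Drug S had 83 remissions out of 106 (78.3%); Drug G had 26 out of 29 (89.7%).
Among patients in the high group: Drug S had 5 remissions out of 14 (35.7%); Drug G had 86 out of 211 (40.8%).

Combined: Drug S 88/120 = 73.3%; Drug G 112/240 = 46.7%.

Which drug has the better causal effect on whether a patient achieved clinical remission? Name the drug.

Drug G is higher inside every HbA1c stratum but Drug S is higher in aggregate. Whether to stratify depends on how HbA1c relates to the drug.
HbA1c is recorded after the drug and is itself shifted by it — it sits on the causal path from drug to outcome. Conditioning on a mediator would strip out part of the effect we want; the pooled comparison gives the total causal effect.
Pooled: Drug S 73.3% vs Drug G 46.7%; Drug S is higher overall.

Drug S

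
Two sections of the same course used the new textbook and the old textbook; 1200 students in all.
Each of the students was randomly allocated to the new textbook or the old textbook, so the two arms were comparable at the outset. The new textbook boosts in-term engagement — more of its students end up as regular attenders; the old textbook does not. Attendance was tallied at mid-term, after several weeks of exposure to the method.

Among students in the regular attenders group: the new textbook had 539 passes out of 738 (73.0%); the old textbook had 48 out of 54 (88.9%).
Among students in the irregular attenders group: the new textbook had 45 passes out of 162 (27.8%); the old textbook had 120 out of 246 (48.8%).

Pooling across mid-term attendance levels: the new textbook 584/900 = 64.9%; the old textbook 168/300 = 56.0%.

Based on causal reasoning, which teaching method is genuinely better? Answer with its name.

the new textbook

The stratified and pooled comparisons disagree (the old textbook wins within each mid-term attendance; the new textbook wins overall), so the answer turns on the causal role of mid-term attendance.
Mid-term attendance lies on the pathway teaching method → mid-term attendance → outcome, so adjusting for it blocks the indirect effect. For the total causal effect of teaching method, use the unadjusted pooled rates.
Pooled: the new textbook 64.9% vs the old textbook 56.0%; the new textbook is higher overall.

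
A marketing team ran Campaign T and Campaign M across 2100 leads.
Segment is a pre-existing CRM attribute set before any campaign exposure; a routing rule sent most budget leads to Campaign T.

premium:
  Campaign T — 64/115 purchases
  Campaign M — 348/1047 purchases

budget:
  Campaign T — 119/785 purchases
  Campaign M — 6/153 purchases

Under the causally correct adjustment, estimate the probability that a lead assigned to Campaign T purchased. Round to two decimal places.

The stratified and pooled comparisons disagree (Campaign T wins within each customer segment; Campaign M wins overall), so the answer turns on the causal role of customer segment.
Here customer segment is a common cause — it drives both which campaign a case falls under and the outcome. The crude comparison mixes populations; the stratum-specific rates are the causally relevant ones.
Standardising Campaign T to the population customer segment mix: 0.553·64/115 + 0.447·119/785 = 0.376.

0.38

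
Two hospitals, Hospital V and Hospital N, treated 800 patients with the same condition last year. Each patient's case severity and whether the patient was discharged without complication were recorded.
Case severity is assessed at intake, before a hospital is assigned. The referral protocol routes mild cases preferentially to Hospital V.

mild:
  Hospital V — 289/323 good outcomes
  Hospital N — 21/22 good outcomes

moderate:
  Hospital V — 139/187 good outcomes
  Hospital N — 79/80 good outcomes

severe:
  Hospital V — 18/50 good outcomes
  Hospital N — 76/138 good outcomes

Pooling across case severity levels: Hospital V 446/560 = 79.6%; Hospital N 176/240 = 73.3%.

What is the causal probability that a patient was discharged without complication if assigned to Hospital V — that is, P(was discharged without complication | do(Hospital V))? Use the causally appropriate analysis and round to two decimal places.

0.72

Within every case severity level Hospital N has the higher rate, yet pooled Hospital V does — Simpson's reversal.
Case severity is set before the hospital has any effect — it is not caused by the hospital — and it independently drives the outcome. That makes it a confounder, so the causal comparison is within case severity levels.
Standardising Hospital V to the population case severity mix: 0.431·289/323 + 0.334·139/187 + 0.235·18/50 = 0.719.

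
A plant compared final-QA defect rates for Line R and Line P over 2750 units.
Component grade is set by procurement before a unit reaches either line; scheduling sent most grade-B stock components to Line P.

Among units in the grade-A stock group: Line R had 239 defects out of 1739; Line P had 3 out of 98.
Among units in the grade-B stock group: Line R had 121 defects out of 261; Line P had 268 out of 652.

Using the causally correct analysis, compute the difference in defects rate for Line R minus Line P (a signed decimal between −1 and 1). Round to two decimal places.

+0.09

The component grade-specific comparison favours Line P throughout, but the pooled figures favour Line R. The question is whether to condition on component grade.
Component grade is set before the line has any effect — it is not caused by the line — and it independently drives the outcome. That makes it a confounder, so the causal comparison is within component grade levels.
Adjusting over the population distribution of component grade: 0.668·(0.137−0.031) + 0.332·(0.464−0.411) = +0.089.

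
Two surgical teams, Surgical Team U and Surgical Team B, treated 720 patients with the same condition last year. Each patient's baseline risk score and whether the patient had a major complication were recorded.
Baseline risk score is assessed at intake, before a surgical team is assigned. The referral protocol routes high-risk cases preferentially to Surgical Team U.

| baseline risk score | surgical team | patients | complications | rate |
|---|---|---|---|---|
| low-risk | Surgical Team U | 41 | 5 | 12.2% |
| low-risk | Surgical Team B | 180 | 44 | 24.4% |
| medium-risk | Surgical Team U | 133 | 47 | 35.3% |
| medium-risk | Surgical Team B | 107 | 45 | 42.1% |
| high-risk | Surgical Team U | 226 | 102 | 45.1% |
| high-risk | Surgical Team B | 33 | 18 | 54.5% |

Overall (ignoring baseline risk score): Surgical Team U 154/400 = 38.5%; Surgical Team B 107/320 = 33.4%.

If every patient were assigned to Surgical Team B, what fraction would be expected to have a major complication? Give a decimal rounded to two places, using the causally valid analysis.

Within every baseline risk score level Surgical Team U has the lower rate, yet pooled Surgical Team B does — Simpson's reversal.
Baseline risk score differs across surgical teams for reasons unrelated to any effect of the surgical team itself, and it separately predicts the outcome — a classic confounder. We must compare within baseline risk score levels.
Standardising Surgical Team B to the population baseline risk score mix: 0.307·44/180 + 0.333·45/107 + 0.360·18/33 = 0.411.

0.41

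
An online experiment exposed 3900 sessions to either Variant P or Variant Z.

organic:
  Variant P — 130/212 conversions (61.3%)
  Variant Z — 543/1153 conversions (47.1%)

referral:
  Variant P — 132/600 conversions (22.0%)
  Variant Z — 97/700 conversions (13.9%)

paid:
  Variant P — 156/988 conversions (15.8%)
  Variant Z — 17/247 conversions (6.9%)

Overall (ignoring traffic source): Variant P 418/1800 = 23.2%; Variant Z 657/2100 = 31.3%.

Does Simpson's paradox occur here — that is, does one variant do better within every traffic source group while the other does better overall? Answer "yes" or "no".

Within each traffic source level (organic 61.3% vs 47.1%; referral 22.0% vs 13.9%; paid 15.8% vs 6.9%), Variant P has the higher rate every time. Pooled: 23.2% vs 31.3% — Variant Z has the higher rate overall. The two comparisons disagree.

yes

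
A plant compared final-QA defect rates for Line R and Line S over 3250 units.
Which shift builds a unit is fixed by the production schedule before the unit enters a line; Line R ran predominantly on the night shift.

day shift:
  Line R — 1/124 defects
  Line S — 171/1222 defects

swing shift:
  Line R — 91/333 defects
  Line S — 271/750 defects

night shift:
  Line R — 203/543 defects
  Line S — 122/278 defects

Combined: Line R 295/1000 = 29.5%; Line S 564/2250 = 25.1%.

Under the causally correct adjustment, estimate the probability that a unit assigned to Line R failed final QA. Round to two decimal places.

Within every shift level Line R has the lower rate, yet pooled Line S does — Simpson's reversal.
Since shift is a pre-existing factor (not a product of the line) and it affects the outcome on its own, it is a confounder. The stratified rates, not the pooled rate, identify the causal effect.
Standardising Line R to the population shift mix: 0.414·1/124 + 0.333·91/333 + 0.253·203/543 = 0.189.

0.19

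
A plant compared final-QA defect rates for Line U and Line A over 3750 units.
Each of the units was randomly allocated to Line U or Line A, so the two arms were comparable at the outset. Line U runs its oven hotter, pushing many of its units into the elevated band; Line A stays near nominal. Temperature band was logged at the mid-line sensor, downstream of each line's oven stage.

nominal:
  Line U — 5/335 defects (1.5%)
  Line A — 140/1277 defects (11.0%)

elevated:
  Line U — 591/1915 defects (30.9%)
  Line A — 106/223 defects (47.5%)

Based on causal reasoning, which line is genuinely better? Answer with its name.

Line A

In-process temperature band here is a post-treatment variable shaped by the line; conditioning on it would introduce bias rather than remove it. The overall comparison is the causal one.
Pooled: Line U 26.5% vs Line A 16.4%; Line A is lower overall.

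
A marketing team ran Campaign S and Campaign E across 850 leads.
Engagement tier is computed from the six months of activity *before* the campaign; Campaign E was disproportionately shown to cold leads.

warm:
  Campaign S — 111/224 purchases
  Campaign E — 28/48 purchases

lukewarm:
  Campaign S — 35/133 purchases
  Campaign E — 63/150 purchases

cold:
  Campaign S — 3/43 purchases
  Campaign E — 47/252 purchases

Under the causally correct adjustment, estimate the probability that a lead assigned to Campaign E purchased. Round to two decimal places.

Engagement tier differs across campaigns for reasons unrelated to any effect of the campaign itself, and it separately predicts the outcome — a classic confounder. We must compare within engagement tier levels.
Standardising Campaign E to the population engagement tier mix: 0.320·28/48 + 0.333·63/150 + 0.347·47/252 = 0.391.

0.39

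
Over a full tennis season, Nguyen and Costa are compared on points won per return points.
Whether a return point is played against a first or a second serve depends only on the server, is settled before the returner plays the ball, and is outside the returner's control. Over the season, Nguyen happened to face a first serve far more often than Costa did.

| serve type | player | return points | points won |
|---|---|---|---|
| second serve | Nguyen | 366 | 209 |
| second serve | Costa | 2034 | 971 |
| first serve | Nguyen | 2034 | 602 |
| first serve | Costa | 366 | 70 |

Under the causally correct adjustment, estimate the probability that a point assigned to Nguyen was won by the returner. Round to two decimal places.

The stratified and pooled comparisons disagree (Nguyen wins within each serve type; Costa wins overall), so the answer turns on the causal role of serve type.
Serve type differs across players for reasons unrelated to any effect of the player itself, and it separately predicts the outcome — a classic confounder. We must compare within serve type levels.
Standardising Nguyen to the population serve type mix: 0.500·209/366 + 0.500·602/2034 = 0.434.

0.43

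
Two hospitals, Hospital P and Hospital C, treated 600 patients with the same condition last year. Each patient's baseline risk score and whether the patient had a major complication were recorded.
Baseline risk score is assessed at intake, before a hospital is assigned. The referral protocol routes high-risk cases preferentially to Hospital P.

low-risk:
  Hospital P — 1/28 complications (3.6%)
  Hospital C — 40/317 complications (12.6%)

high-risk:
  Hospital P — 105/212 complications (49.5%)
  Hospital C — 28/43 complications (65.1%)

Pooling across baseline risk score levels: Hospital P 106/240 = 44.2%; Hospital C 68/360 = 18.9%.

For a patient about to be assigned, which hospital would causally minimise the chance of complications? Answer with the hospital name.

Hospital P is lower inside every baseline risk score stratum but Hospital C is lower in aggregate. Whether to stratify depends on how baseline risk score relates to the hospital.
Baseline risk score differs across hospitals for reasons unrelated to any effect of the hospital itself, and it separately predicts the outcome — a classic confounder. We must compare within baseline risk score levels.
Within each level — low-risk: 3.6% vs 12.6%; high-risk: 49.5% vs 65.1% — Hospital P is lower every time.

Hospital P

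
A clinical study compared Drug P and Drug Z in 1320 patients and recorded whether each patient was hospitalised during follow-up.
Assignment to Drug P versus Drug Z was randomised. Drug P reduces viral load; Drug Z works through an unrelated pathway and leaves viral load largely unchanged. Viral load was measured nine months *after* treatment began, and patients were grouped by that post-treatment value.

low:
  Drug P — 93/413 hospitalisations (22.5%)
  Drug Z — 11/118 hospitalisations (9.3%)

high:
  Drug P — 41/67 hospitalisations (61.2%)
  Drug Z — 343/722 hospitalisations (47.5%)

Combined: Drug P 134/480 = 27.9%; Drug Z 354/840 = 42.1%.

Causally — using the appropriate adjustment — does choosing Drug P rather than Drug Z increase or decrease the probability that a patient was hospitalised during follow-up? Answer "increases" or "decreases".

decreases

Viral load lies on the pathway drug → viral load → outcome, so adjusting for it blocks the indirect effect. For the total causal effect of drug, use the unadjusted pooled rates.
Pooled: Drug P 27.9% vs Drug Z 42.1%; Drug P is lower overall.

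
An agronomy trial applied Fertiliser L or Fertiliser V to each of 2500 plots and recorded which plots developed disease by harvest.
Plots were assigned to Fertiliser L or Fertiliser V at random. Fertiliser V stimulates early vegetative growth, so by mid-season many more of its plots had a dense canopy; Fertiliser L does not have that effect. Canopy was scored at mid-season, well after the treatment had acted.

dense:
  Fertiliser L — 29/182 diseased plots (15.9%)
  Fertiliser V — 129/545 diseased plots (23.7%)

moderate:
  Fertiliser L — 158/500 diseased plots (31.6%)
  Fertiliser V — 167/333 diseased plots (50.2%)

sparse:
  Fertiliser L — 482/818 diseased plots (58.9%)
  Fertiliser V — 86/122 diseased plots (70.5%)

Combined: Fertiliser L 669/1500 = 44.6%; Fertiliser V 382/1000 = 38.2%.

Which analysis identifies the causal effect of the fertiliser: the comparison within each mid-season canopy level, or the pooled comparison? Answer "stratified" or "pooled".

Mid-season canopy here is a post-treatment variable shaped by the fertiliser; conditioning on it would introduce bias rather than remove it. The overall comparison is the causal one.
Pooled: Fertiliser L 44.6% vs Fertiliser V 38.2%; Fertiliser V is lower overall.

pooled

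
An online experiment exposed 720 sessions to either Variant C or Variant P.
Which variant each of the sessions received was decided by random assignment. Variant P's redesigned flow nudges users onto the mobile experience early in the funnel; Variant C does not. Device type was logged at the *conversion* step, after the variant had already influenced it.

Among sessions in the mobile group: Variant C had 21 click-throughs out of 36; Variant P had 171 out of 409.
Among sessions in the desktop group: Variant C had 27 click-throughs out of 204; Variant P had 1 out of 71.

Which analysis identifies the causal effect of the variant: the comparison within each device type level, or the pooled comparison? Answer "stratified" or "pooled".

The distribution of device type is itself part of what the variant does — it is an intermediate outcome. Holding it fixed would remove that part of the effect; the total effect is the pooled difference.
Pooled: Variant C 20.0% vs Variant P 35.8%; Variant P is higher overall.

pooled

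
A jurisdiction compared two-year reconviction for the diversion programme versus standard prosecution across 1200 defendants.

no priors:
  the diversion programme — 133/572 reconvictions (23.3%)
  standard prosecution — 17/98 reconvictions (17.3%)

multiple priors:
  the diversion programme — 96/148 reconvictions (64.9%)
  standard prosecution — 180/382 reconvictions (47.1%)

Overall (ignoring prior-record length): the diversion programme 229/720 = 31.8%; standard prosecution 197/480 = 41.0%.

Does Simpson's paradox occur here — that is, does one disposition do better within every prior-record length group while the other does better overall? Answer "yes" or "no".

yes

Within each prior-record length level (no priors 23.3% vs 17.3%; multiple priors 64.9% vs 47.1%), standard prosecution has the lower rate every time. Pooled: 31.8% vs 41.0% — the diversion programme has the lower rate overall. The two comparisons disagree.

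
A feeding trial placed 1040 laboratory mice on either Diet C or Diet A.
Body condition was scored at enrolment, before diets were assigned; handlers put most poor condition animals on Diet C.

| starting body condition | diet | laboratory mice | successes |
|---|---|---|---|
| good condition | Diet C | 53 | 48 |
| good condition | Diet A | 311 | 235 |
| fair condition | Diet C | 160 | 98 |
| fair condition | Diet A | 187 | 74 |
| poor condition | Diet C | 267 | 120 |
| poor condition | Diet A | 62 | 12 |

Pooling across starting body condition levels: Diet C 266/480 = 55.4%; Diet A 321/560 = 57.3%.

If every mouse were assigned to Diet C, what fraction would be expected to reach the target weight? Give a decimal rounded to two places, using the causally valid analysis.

0.66

The stratified and pooled comparisons disagree (Diet C wins within each starting body condition; Diet A wins overall), so the answer turns on the causal role of starting body condition.
Starting body condition differs across diets for reasons unrelated to any effect of the diet itself, and it separately predicts the outcome — a classic confounder. We must compare within starting body condition levels.
Standardising Diet C to the population starting body condition mix: 0.350·48/53 + 0.334·98/160 + 0.316·120/267 = 0.664.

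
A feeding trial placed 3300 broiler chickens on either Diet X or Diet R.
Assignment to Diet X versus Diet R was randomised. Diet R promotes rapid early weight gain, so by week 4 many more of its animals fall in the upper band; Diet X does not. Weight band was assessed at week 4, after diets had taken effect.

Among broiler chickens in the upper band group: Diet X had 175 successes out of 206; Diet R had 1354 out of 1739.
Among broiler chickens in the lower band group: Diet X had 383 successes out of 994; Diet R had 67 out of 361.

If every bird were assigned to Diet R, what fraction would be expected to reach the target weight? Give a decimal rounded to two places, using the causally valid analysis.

0.68

Diet X is higher inside every week-4 weight band stratum but Diet R is higher in aggregate. Whether to stratify depends on how week-4 weight band relates to the diet.
Week-4 weight band here is a post-treatment variable shaped by the diet; conditioning on it would introduce bias rather than remove it. The overall comparison is the causal one.
So P(outcome | do(Diet R)) is just the pooled rate for Diet R: 1421/2100 = 0.677.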